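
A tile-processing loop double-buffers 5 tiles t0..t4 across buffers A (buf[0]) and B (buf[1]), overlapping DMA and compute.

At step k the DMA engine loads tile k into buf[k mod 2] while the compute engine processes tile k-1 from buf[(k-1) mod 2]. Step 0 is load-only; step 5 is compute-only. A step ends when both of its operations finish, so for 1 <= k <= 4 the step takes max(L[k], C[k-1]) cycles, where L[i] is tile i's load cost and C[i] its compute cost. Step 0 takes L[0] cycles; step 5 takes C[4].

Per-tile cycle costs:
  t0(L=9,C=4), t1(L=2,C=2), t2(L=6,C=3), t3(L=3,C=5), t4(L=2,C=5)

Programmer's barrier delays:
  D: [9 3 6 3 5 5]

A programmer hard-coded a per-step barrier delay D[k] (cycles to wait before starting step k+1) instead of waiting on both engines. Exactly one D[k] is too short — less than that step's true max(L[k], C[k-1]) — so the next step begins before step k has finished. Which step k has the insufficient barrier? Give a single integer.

step 0: need L[0]=9 = 9; D[0]=9 ok
step 1: need max(L[1]=2,C[0]=4) = 4; D[1]=3 SHORT
step 2: need max(L[2]=6,C[1]=2) = 6; D[2]=6 ok
step 3: need max(L[3]=3,C[2]=3) = 3; D[3]=3 ok
step 4: need max(L[4]=2,C[3]=5) = 5; D[4]=5 ok
step 5: need C[4]=5 = 5; D[5]=5 ok

hazard at step 1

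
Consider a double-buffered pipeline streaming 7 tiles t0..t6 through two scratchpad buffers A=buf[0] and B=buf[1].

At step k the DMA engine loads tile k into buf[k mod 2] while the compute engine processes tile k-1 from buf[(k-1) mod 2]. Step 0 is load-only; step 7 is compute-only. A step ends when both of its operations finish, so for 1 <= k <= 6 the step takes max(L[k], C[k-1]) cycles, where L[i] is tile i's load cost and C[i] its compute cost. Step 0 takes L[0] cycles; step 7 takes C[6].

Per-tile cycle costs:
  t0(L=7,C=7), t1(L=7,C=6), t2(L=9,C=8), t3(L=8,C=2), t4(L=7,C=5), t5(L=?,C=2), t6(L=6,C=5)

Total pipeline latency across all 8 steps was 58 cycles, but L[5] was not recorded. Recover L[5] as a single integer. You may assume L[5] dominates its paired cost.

step 0: dur = L[0]=7 = 7
step 1: dur = max(L[1]=7, C[0]=7) = 7
step 2: dur = max(L[2]=9, C[1]=6) = 9
step 3: dur = max(L[3]=8, C[2]=8) = 8
step 4: dur = max(L[4]=7, C[3]=2) = 7
step 5: dur = max(L[5]=?, C[4]=5) = L[5]  (unknown; binding)
step 6: dur = max(L[6]=6, C[5]=2) = 6
step 7: dur = C[6]=5 = 5
sum of known step durations = 49
dur[5] = total - known = 58 - 49 = 9
L[5] is the binding max in step 5, so L[5] = dur[5] = 9

L[5] = 9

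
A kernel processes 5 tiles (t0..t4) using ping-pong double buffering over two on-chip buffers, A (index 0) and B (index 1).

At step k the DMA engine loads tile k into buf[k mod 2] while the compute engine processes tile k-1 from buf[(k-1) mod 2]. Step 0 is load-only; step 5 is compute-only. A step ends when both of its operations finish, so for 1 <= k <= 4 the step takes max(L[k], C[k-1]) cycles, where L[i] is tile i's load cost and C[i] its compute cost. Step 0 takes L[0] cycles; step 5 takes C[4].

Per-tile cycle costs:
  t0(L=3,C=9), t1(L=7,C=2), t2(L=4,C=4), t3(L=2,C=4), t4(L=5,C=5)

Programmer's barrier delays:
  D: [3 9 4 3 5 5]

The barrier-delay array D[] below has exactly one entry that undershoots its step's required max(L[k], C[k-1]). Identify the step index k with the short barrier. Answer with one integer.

[0] required=L[0]=3=3 vs D=3 ok
[1] required=max(L[1]=7,C[0]=9)=9 vs D=9 ok
[2] required=max(L[2]=4,C[1]=2)=4 vs D=4 ok
[3] required=max(L[3]=2,C[2]=4)=4 vs D=3 SHORT
[4] required=max(L[4]=5,C[3]=4)=5 vs D=5 ok
[5] required=C[4]=5=5 vs D=5 ok

hazard at step 3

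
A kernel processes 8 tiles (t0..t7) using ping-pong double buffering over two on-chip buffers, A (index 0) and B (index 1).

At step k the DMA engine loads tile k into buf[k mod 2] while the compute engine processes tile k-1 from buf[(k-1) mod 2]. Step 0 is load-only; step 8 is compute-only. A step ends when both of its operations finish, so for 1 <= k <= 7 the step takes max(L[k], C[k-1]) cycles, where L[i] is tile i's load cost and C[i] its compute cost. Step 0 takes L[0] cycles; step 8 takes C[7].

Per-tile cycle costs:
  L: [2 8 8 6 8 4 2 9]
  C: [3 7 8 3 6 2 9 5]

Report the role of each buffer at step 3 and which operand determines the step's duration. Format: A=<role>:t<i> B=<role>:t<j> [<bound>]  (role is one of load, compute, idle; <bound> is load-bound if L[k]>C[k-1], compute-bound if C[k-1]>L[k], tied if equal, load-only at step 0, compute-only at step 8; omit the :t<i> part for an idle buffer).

step 0: L[0]=2 → dur=2, Σ=2 | A=load:t0 B=idle [load-only]
step 1: L[1]=8 C[0]=3 → dur=8, Σ=10 | A=compute:t0 B=load:t1 [load-bound]
step 2: L[2]=8 C[1]=7 → dur=8, Σ=18 | A=load:t2 B=compute:t1 [load-bound]
step 3: L[3]=6 C[2]=8 → dur=8, Σ=26 | A=compute:t2 B=load:t3 [compute-bound]
step 4: L[4]=8 C[3]=3 → dur=8, Σ=34 | A=load:t4 B=compute:t3 [load-bound]
step 5: L[5]=4 C[4]=6 → dur=6, Σ=40 | A=compute:t4 B=load:t5 [compute-bound]
step 6: L[6]=2 C[5]=2 → dur=2, Σ=42 | A=load:t6 B=compute:t5 [tied]
step 7: L[7]=9 C[6]=9 → dur=9, Σ=51 | A=compute:t6 B=load:t7 [tied]
step 8: C[7]=5 → dur=5, Σ=56 | A=idle B=compute:t7 [compute-only]

step 3: A=compute:t2 B=load:t3 [compute-bound]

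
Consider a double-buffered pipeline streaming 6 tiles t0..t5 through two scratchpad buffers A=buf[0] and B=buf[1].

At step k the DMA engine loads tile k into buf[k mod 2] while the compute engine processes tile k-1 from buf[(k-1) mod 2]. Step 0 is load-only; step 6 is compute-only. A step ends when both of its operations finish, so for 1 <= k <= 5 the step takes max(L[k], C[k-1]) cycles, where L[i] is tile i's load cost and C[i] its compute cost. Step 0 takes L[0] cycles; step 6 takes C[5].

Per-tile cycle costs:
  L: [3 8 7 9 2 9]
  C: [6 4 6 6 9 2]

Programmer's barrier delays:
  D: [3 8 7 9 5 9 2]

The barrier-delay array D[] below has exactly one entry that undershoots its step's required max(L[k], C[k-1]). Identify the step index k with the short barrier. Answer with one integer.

[0] required=L[0]=3=3 vs D=3 ok
[1] required=max(L[1]=8,C[0]=6)=8 vs D=8 ok
[2] required=max(L[2]=7,C[1]=4)=7 vs D=7 ok
[3] required=max(L[3]=9,C[2]=6)=9 vs D=9 ok
[4] required=max(L[4]=2,C[3]=6)=6 vs D=5 SHORT
[5] required=max(L[5]=9,C[4]=9)=9 vs D=9 ok
[6] required=C[5]=2=2 vs D=2 ok

hazard at step 4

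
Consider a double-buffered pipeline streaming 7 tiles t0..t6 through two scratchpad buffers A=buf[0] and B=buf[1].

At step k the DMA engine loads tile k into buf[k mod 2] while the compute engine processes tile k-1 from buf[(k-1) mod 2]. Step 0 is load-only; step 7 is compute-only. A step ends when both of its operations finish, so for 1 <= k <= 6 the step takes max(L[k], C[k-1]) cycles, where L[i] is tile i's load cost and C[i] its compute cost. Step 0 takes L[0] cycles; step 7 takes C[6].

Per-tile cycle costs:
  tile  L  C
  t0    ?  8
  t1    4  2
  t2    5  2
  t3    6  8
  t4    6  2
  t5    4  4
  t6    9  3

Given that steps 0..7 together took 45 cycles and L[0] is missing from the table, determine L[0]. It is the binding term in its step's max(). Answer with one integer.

step 0: dur = L[0]=? = L[0]  (unknown; binding)
step 1: dur = max(L[1]=4, C[0]=8) = 8
step 2: dur = max(L[2]=5, C[1]=2) = 5
step 3: dur = max(L[3]=6, C[2]=2) = 6
step 4: dur = max(L[4]=6, C[3]=8) = 8
step 5: dur = max(L[5]=4, C[4]=2) = 4
step 6: dur = max(L[6]=9, C[5]=4) = 9
step 7: dur = C[6]=3 = 3
sum of known step durations = 43
dur[0] = total - known = 45 - 43 = 2
L[0] is the binding max in step 0, so L[0] = dur[0] = 2

L[0] = 2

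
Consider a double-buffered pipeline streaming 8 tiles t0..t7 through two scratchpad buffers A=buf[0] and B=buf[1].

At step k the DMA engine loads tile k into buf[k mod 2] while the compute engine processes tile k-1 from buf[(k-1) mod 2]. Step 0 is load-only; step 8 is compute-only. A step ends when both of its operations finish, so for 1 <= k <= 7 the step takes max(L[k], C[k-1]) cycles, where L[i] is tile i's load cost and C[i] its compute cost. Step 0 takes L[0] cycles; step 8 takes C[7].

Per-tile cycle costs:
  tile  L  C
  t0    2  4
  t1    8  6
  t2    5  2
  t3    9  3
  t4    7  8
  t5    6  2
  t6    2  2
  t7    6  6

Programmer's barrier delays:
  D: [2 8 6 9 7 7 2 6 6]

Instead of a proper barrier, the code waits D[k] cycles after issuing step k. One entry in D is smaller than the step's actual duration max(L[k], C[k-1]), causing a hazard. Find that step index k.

hazard at step 5

[0] required=L[0]=2=2 vs D=2 ok
[1] required=max(L[1]=8,C[0]=4)=8 vs D=8 ok
[2] required=max(L[2]=5,C[1]=6)=6 vs D=6 ok
[3] required=max(L[3]=9,C[2]=2)=9 vs D=9 ok
[4] required=max(L[4]=7,C[3]=3)=7 vs D=7 ok
[5] required=max(L[5]=6,C[4]=8)=8 vs D=7 SHORT
[6] required=max(L[6]=2,C[5]=2)=2 vs D=2 ok
[7] required=max(L[7]=6,C[6]=2)=6 vs D=6 ok
[8] required=C[7]=6=6 vs D=6 ok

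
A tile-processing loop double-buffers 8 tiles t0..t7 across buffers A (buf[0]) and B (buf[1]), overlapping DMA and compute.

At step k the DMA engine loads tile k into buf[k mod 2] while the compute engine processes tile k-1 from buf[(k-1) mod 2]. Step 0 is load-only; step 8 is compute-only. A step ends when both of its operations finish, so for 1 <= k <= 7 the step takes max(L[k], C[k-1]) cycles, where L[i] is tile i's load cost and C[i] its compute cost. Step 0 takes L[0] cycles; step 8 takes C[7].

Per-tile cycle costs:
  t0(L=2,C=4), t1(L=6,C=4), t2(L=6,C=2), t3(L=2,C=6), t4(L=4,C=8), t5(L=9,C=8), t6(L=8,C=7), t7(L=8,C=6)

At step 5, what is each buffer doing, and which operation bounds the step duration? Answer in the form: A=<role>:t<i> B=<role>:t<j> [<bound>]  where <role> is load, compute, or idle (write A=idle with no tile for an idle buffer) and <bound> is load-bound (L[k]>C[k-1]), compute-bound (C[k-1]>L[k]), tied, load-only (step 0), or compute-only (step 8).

  0. 2=2c; end=2; A:t0 B:-
  1. max(6,4)=6c; end=8; A:t0 B:t1
  2. max(6,4)=6c; end=14; A:t2 B:t1
  3. max(2,2)=2c; end=16; A:t2 B:t3
  4. max(4,6)=6c; end=22; A:t4 B:t3
  5. max(9,8)=9c; end=31; A:t4 B:t5
  6. max(8,8)=8c; end=39; A:t6 B:t5
  7. max(8,7)=8c; end=47; A:t6 B:t7
  8. 6=6c; end=53; A:t6 B:t7

step 5: A=compute:t4 B=load:t5 [load-bound]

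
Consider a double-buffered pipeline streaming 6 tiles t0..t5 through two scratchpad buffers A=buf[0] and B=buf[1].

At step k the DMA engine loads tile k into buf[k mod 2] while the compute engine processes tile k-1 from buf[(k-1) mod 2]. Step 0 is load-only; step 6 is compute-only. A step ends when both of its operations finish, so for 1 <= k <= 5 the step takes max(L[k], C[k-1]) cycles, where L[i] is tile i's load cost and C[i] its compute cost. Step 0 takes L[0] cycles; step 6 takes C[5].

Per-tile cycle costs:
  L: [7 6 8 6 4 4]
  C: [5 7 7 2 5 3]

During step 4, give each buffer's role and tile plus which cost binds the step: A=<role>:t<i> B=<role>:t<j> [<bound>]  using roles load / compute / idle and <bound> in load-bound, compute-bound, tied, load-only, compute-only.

step 4: A=load:t4 B=compute:t3 [load-bound]

  0. 7=7c; end=7; A:t0 B:-
  1. max(6,5)=6c; end=13; A:t0 B:t1
  2. max(8,7)=8c; end=21; A:t2 B:t1
  3. max(6,7)=7c; end=28; A:t2 B:t3
  4. max(4,2)=4c; end=32; A:t4 B:t3
  5. max(4,5)=5c; end=37; A:t4 B:t5
  6. 3=3c; end=40; A:t4 B:t5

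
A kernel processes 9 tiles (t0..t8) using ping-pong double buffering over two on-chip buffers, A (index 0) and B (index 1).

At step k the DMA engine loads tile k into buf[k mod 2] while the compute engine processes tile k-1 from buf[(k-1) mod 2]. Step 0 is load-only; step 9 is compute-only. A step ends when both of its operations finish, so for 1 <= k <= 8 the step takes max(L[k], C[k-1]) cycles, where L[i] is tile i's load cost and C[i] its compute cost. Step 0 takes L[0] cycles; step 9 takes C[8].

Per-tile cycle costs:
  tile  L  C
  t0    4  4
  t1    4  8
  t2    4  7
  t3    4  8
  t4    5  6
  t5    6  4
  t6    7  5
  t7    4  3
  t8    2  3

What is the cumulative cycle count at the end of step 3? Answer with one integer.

k=0 load=t0/4c comp=- wait=4 total=4
k=1 load=t1/4c comp=t0/4c wait=4 total=8
k=2 load=t2/4c comp=t1/8c wait=8 total=16
k=3 load=t3/4c comp=t2/7c wait=7 total=23
k=4 load=t4/5c comp=t3/8c wait=8 total=31
k=5 load=t5/6c comp=t4/6c wait=6 total=37
k=6 load=t6/7c comp=t5/4c wait=7 total=44
k=7 load=t7/4c comp=t6/5c wait=5 total=49
k=8 load=t8/2c comp=t7/3c wait=3 total=52
k=9 load=- comp=t8/3c wait=3 total=55

end_cycle[3] = 23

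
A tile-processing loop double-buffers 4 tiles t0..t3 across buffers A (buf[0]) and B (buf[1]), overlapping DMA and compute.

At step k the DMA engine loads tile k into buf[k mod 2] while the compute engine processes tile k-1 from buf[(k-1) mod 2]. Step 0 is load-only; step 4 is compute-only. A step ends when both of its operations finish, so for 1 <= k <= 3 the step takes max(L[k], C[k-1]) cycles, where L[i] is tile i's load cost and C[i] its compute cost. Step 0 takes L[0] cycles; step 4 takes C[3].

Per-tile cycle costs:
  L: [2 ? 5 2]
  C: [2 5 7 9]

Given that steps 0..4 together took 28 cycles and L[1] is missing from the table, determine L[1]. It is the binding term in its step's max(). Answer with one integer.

step 0 | dur = L[0]=2 = 2
step 1 | dur = max(L[1]=?, C[0]=2) = L[1]  (unknown; binding)
step 2 | dur = max(L[2]=5, C[1]=5) = 5
step 3 | dur = max(L[3]=2, C[2]=7) = 7
step 4 | dur = C[3]=9 = 9
sum of known step durations = 23
dur[1] = total - known = 28 - 23 = 5
L[1] is the binding max in step 1, so L[1] = dur[1] = 5

L[1] = 5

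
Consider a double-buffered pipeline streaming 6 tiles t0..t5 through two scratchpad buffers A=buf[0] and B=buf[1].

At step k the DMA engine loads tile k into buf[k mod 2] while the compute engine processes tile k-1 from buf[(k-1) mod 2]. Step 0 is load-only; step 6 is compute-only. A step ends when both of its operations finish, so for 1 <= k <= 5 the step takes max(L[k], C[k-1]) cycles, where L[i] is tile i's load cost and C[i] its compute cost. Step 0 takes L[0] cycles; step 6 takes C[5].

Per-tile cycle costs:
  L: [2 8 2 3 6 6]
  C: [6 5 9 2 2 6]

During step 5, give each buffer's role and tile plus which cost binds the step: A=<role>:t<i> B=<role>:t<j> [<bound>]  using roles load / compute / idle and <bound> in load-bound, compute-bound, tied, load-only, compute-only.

  0. 2=2c; end=2; A:t0 B:-
  1. max(8,6)=8c; end=10; A:t0 B:t1
  2. max(2,5)=5c; end=15; A:t2 B:t1
  3. max(3,9)=9c; end=24; A:t2 B:t3
  4. max(6,2)=6c; end=30; A:t4 B:t3
  5. max(6,2)=6c; end=36; A:t4 B:t5
  6. 6=6c; end=42; A:t4 B:t5

step 5: A=compute:t4 B=load:t5 [load-bound]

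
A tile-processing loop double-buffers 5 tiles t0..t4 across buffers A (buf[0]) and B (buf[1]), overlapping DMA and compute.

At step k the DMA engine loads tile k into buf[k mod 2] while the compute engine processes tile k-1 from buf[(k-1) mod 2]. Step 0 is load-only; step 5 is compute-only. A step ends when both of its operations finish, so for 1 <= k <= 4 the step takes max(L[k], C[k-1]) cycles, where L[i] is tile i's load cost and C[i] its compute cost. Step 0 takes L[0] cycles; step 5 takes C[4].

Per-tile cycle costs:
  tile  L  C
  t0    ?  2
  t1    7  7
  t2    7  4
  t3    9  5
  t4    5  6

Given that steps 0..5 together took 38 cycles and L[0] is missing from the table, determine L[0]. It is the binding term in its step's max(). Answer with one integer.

L[0] = 4

step 0 → dur = L[0]=? = L[0]  (unknown; binding)
step 1 → dur = max(L[1]=7, C[0]=2) = 7
step 2 → dur = max(L[2]=7, C[1]=7) = 7
step 3 → dur = max(L[3]=9, C[2]=4) = 9
step 4 → dur = max(L[4]=5, C[3]=5) = 5
step 5 → dur = C[4]=6 = 6
sum of known step durations = 34
dur[0] = total - known = 38 - 34 = 4
L[0] is the binding max in step 0, so L[0] = dur[0] = 4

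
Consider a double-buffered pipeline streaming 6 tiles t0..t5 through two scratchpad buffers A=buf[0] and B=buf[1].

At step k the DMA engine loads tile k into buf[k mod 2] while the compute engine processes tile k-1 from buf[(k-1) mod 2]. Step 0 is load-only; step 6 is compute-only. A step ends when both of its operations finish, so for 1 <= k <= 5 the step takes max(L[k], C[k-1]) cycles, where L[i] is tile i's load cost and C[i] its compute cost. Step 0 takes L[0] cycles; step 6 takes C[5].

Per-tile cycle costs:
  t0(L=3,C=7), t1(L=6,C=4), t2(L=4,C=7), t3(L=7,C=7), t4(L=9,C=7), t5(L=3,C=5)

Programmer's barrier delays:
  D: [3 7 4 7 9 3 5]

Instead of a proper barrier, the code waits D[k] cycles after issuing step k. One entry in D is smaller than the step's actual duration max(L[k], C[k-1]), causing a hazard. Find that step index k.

hazard at step 5

step 0: need L[0]=3 = 3; D[0]=3 ok
step 1: need max(L[1]=6,C[0]=7) = 7; D[1]=7 ok
step 2: need max(L[2]=4,C[1]=4) = 4; D[2]=4 ok
step 3: need max(L[3]=7,C[2]=7) = 7; D[3]=7 ok
step 4: need max(L[4]=9,C[3]=7) = 9; D[4]=9 ok
step 5: need max(L[5]=3,C[4]=7) = 7; D[5]=3 SHORT
step 6: need C[5]=5 = 5; D[6]=5 ok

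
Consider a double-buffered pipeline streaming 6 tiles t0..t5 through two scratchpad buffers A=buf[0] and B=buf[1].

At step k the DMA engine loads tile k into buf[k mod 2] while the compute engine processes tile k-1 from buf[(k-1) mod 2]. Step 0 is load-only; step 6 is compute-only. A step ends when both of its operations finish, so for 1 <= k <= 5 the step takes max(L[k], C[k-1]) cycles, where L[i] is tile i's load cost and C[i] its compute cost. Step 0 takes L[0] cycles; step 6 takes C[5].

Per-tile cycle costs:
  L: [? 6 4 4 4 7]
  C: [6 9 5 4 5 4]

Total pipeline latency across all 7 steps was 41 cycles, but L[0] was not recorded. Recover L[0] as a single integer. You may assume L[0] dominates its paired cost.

L[0] = 6

step 0 → dur = L[0]=? = L[0]  (unknown; binding)
step 1 → dur = max(L[1]=6, C[0]=6) = 6
step 2 → dur = max(L[2]=4, C[1]=9) = 9
step 3 → dur = max(L[3]=4, C[2]=5) = 5
step 4 → dur = max(L[4]=4, C[3]=4) = 4
step 5 → dur = max(L[5]=7, C[4]=5) = 7
step 6 → dur = C[5]=4 = 4
sum of known step durations = 35
dur[0] = total - known = 41 - 35 = 6
L[0] is the binding max in step 0, so L[0] = dur[0] = 6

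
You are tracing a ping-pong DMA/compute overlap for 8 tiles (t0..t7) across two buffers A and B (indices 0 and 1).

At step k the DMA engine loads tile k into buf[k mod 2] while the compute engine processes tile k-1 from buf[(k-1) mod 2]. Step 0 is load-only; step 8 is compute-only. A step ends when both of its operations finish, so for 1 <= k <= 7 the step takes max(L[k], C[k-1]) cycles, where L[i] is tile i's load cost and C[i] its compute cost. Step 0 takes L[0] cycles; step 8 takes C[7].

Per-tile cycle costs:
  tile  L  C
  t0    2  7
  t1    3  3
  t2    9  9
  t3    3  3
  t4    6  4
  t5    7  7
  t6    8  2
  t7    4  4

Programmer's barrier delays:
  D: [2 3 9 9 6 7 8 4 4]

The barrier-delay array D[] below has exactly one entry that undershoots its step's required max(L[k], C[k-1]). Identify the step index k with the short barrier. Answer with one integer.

hazard at step 1

step 0: need L[0]=2 = 2; D[0]=2 ok
step 1: need max(L[1]=3,C[0]=7) = 7; D[1]=3 SHORT
step 2: need max(L[2]=9,C[1]=3) = 9; D[2]=9 ok
step 3: need max(L[3]=3,C[2]=9) = 9; D[3]=9 ok
step 4: need max(L[4]=6,C[3]=3) = 6; D[4]=6 ok
step 5: need max(L[5]=7,C[4]=4) = 7; D[5]=7 ok
step 6: need max(L[6]=8,C[5]=7) = 8; D[6]=8 ok
step 7: need max(L[7]=4,C[6]=2) = 4; D[7]=4 ok
step 8: need C[7]=4 = 4; D[8]=4 ok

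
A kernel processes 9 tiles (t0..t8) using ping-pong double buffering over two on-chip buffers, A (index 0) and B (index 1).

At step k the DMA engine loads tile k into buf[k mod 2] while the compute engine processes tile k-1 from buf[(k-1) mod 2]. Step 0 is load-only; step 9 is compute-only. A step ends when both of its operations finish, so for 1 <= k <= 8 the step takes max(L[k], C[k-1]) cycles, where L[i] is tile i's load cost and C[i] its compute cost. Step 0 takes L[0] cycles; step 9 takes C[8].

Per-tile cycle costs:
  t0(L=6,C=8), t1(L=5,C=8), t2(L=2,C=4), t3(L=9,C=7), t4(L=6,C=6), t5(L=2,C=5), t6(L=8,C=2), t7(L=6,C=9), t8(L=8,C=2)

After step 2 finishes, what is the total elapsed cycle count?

[0] DMA t0→A (6c) ∥ CU idle ⇒ 6c, clock 6
[1] DMA t1→B (5c) ∥ CU A:t0 (8c) ⇒ 8c, clock 14
[2] DMA t2→A (2c) ∥ CU B:t1 (8c) ⇒ 8c, clock 22
[3] DMA t3→B (9c) ∥ CU A:t2 (4c) ⇒ 9c, clock 31
[4] DMA t4→A (6c) ∥ CU B:t3 (7c) ⇒ 7c, clock 38
[5] DMA t5→B (2c) ∥ CU A:t4 (6c) ⇒ 6c, clock 44
[6] DMA t6→A (8c) ∥ CU B:t5 (5c) ⇒ 8c, clock 52
[7] DMA t7→B (6c) ∥ CU A:t6 (2c) ⇒ 6c, clock 58
[8] DMA t8→A (8c) ∥ CU B:t7 (9c) ⇒ 9c, clock 67
[9] DMA idle ∥ CU A:t8 (2c) ⇒ 2c, clock 69

end_cycle[2] = 22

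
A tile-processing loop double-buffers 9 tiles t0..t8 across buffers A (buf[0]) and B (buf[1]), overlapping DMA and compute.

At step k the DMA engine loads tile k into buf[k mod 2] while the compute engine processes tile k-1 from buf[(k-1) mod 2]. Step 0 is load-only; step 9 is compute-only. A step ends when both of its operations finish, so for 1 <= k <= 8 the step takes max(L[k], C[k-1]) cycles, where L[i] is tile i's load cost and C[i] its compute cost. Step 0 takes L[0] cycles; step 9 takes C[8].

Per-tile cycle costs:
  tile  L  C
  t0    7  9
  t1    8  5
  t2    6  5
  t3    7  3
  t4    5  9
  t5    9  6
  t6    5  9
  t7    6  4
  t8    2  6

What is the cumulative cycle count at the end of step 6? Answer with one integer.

[0] DMA t0→A (7c) ∥ CU idle ⇒ 7c, clock 7
[1] DMA t1→B (8c) ∥ CU A:t0 (9c) ⇒ 9c, clock 16
[2] DMA t2→A (6c) ∥ CU B:t1 (5c) ⇒ 6c, clock 22
[3] DMA t3→B (7c) ∥ CU A:t2 (5c) ⇒ 7c, clock 29
[4] DMA t4→A (5c) ∥ CU B:t3 (3c) ⇒ 5c, clock 34
[5] DMA t5→B (9c) ∥ CU A:t4 (9c) ⇒ 9c, clock 43
[6] DMA t6→A (5c) ∥ CU B:t5 (6c) ⇒ 6c, clock 49
[7] DMA t7→B (6c) ∥ CU A:t6 (9c) ⇒ 9c, clock 58
[8] DMA t8→A (2c) ∥ CU B:t7 (4c) ⇒ 4c, clock 62
[9] DMA idle ∥ CU A:t8 (6c) ⇒ 6c, clock 68

end_cycle[6] = 49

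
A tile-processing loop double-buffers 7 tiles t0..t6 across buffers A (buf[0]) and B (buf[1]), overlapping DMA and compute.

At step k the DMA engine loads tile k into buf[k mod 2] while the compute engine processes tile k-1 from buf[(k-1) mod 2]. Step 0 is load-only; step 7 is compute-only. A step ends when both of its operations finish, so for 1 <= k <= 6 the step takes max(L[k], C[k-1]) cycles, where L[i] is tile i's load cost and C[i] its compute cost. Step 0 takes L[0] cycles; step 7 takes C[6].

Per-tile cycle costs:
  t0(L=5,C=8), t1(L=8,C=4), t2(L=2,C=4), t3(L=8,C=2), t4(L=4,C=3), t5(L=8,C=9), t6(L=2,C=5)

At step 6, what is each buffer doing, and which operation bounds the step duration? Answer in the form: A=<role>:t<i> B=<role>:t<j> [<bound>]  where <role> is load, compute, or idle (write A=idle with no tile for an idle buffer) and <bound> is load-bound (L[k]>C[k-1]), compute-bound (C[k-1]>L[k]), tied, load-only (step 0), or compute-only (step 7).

  0. 5=5c; end=5; A:t0 B:-
  1. max(8,8)=8c; end=13; A:t0 B:t1
  2. max(2,4)=4c; end=17; A:t2 B:t1
  3. max(8,4)=8c; end=25; A:t2 B:t3
  4. max(4,2)=4c; end=29; A:t4 B:t3
  5. max(8,3)=8c; end=37; A:t4 B:t5
  6. max(2,9)=9c; end=46; A:t6 B:t5
  7. 5=5c; end=51; A:t6 B:t5

step 6: A=load:t6 B=compute:t5 [compute-bound]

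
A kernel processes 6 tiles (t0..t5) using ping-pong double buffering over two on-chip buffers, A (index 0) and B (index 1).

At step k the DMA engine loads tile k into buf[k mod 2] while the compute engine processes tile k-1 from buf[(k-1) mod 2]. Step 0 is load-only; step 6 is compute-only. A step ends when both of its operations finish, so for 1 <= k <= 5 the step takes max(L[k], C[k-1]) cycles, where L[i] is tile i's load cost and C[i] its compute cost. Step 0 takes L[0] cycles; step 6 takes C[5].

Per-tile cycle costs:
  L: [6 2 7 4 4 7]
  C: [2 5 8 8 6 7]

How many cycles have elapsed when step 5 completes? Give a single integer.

[0] DMA t0→A (6c) ∥ CU idle ⇒ 6c, clock 6
[1] DMA t1→B (2c) ∥ CU A:t0 (2c) ⇒ 2c, clock 8
[2] DMA t2→A (7c) ∥ CU B:t1 (5c) ⇒ 7c, clock 15
[3] DMA t3→B (4c) ∥ CU A:t2 (8c) ⇒ 8c, clock 23
[4] DMA t4→A (4c) ∥ CU B:t3 (8c) ⇒ 8c, clock 31
[5] DMA t5→B (7c) ∥ CU A:t4 (6c) ⇒ 7c, clock 38
[6] DMA idle ∥ CU B:t5 (7c) ⇒ 7c, clock 45

end_cycle[5] = 38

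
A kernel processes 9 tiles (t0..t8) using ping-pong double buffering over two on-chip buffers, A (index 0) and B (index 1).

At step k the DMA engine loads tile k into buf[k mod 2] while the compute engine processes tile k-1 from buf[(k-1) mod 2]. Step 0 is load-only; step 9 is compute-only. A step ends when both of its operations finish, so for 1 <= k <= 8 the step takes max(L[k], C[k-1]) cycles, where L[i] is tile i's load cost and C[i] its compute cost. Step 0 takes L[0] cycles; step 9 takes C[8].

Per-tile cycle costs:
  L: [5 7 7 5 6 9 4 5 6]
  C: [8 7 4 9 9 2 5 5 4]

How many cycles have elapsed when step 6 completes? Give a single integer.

  0. 5=5c; end=5; A:t0 B:-
  1. max(7,8)=8c; end=13; A:t0 B:t1
  2. max(7,7)=7c; end=20; A:t2 B:t1
  3. max(5,4)=5c; end=25; A:t2 B:t3
  4. max(6,9)=9c; end=34; A:t4 B:t3
  5. max(9,9)=9c; end=43; A:t4 B:t5
  6. max(4,2)=4c; end=47; A:t6 B:t5
  7. max(5,5)=5c; end=52; A:t6 B:t7
  8. max(6,5)=6c; end=58; A:t8 B:t7
  9. 4=4c; end=62; A:t8 B:t7

end_cycle[6] = 47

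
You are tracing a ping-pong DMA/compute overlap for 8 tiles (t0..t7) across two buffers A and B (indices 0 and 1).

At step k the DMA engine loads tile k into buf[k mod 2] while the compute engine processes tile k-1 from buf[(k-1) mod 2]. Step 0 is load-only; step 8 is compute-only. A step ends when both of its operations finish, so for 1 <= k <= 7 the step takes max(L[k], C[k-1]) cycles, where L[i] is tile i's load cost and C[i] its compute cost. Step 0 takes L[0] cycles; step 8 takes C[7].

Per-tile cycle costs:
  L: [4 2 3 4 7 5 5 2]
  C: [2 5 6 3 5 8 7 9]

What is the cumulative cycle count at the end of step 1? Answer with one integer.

end_cycle[1] = 6

[0] DMA t0→A (4c) ∥ CU idle ⇒ 4c, clock 4
[1] DMA t1→B (2c) ∥ CU A:t0 (2c) ⇒ 2c, clock 6
[2] DMA t2→A (3c) ∥ CU B:t1 (5c) ⇒ 5c, clock 11
[3] DMA t3→B (4c) ∥ CU A:t2 (6c) ⇒ 6c, clock 17
[4] DMA t4→A (7c) ∥ CU B:t3 (3c) ⇒ 7c, clock 24
[5] DMA t5→B (5c) ∥ CU A:t4 (5c) ⇒ 5c, clock 29
[6] DMA t6→A (5c) ∥ CU B:t5 (8c) ⇒ 8c, clock 37
[7] DMA t7→B (2c) ∥ CU A:t6 (7c) ⇒ 7c, clock 44
[8] DMA idle ∥ CU B:t7 (9c) ⇒ 9c, clock 53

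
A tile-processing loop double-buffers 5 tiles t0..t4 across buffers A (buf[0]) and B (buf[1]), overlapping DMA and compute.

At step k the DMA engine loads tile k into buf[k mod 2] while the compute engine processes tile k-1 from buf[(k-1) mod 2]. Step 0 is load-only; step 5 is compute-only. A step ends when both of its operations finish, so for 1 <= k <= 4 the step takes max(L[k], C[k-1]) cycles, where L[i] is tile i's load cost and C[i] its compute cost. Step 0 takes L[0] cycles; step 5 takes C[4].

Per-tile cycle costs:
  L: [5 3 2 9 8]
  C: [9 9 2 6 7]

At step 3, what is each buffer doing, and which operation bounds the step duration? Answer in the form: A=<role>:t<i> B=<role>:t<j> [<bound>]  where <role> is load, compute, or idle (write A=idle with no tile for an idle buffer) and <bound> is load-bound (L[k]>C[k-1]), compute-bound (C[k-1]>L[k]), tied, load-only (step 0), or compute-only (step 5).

step 3: A=compute:t2 B=load:t3 [load-bound]

step 0: L[0]=5 → dur=5, Σ=5 | A=load:t0 B=idle [load-only]
step 1: L[1]=3 C[0]=9 → dur=9, Σ=14 | A=compute:t0 B=load:t1 [compute-bound]
step 2: L[2]=2 C[1]=9 → dur=9, Σ=23 | A=load:t2 B=compute:t1 [compute-bound]
step 3: L[3]=9 C[2]=2 → dur=9, Σ=32 | A=compute:t2 B=load:t3 [load-bound]
step 4: L[4]=8 C[3]=6 → dur=8, Σ=40 | A=load:t4 B=compute:t3 [load-bound]
step 5: C[4]=7 → dur=7, Σ=47 | A=compute:t4 B=idle [compute-only]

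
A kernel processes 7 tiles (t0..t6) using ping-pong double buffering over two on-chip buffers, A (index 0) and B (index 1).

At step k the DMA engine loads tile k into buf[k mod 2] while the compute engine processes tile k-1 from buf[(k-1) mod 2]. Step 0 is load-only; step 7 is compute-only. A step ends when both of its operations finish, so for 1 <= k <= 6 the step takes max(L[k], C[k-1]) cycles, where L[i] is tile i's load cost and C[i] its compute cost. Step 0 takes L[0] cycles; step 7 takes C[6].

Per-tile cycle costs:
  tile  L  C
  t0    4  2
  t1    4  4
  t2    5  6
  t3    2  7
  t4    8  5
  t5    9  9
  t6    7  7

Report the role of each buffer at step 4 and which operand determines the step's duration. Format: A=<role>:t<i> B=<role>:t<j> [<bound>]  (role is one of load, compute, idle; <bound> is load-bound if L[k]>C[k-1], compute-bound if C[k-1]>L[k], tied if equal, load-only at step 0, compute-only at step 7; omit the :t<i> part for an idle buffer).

k=0 load=t0/4c comp=- wait=4 total=4
k=1 load=t1/4c comp=t0/2c wait=4 total=8
k=2 load=t2/5c comp=t1/4c wait=5 total=13
k=3 load=t3/2c comp=t2/6c wait=6 total=19
k=4 load=t4/8c comp=t3/7c wait=8 total=27
k=5 load=t5/9c comp=t4/5c wait=9 total=36
k=6 load=t6/7c comp=t5/9c wait=9 total=45
k=7 load=- comp=t6/7c wait=7 total=52

step 4: A=load:t4 B=compute:t3 [load-bound]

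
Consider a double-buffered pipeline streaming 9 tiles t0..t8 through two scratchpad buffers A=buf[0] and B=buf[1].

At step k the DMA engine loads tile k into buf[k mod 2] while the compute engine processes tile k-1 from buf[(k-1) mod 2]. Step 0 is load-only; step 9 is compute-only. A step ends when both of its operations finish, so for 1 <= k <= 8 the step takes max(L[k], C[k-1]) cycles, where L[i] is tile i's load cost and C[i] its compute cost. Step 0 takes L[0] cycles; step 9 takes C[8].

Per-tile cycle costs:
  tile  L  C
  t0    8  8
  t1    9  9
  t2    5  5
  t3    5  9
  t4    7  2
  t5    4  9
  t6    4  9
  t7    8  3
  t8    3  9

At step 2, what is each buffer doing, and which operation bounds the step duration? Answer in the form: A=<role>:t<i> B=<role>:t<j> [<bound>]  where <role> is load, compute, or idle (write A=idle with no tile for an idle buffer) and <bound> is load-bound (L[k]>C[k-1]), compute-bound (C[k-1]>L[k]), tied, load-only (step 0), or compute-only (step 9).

[0] DMA t0→A (8c) ∥ CU idle ⇒ 8c, clock 8
[1] DMA t1→B (9c) ∥ CU A:t0 (8c) ⇒ 9c, clock 17
[2] DMA t2→A (5c) ∥ CU B:t1 (9c) ⇒ 9c, clock 26
[3] DMA t3→B (5c) ∥ CU A:t2 (5c) ⇒ 5c, clock 31
[4] DMA t4→A (7c) ∥ CU B:t3 (9c) ⇒ 9c, clock 40
[5] DMA t5→B (4c) ∥ CU A:t4 (2c) ⇒ 4c, clock 44
[6] DMA t6→A (4c) ∥ CU B:t5 (9c) ⇒ 9c, clock 53
[7] DMA t7→B (8c) ∥ CU A:t6 (9c) ⇒ 9c, clock 62
[8] DMA t8→A (3c) ∥ CU B:t7 (3c) ⇒ 3c, clock 65
[9] DMA idle ∥ CU A:t8 (9c) ⇒ 9c, clock 74

step 2: A=load:t2 B=compute:t1 [compute-bound]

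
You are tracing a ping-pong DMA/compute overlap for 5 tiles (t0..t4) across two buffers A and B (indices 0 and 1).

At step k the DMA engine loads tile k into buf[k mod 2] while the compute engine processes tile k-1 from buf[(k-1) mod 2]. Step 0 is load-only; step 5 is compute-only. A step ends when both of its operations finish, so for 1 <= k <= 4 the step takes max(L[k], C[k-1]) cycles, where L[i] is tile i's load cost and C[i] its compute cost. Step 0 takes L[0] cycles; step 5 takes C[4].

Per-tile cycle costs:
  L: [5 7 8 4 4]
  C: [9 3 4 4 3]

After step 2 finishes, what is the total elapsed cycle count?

step 0: L[0]=5 → dur=5, Σ=5 | A=load:t0 B=idle [load-only]
step 1: L[1]=7 C[0]=9 → dur=9, Σ=14 | A=compute:t0 B=load:t1 [compute-bound]
step 2: L[2]=8 C[1]=3 → dur=8, Σ=22 | A=load:t2 B=compute:t1 [load-bound]
step 3: L[3]=4 C[2]=4 → dur=4, Σ=26 | A=compute:t2 B=load:t3 [tied]
step 4: L[4]=4 C[3]=4 → dur=4, Σ=30 | A=load:t4 B=compute:t3 [tied]
step 5: C[4]=3 → dur=3, Σ=33 | A=compute:t4 B=idle [compute-only]

end_cycle[2] = 22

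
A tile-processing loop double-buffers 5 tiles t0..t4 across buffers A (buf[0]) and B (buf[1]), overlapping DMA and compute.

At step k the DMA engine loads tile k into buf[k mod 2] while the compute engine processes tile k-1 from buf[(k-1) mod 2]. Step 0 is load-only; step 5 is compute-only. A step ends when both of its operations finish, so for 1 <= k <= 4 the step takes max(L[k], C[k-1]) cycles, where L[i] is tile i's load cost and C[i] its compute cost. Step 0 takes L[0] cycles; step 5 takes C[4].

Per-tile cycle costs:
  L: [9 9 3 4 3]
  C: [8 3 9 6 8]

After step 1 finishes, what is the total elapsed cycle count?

[0] DMA t0→A (9c) ∥ CU idle ⇒ 9c, clock 9
[1] DMA t1→B (9c) ∥ CU A:t0 (8c) ⇒ 9c, clock 18
[2] DMA t2→A (3c) ∥ CU B:t1 (3c) ⇒ 3c, clock 21
[3] DMA t3→B (4c) ∥ CU A:t2 (9c) ⇒ 9c, clock 30
[4] DMA t4→A (3c) ∥ CU B:t3 (6c) ⇒ 6c, clock 36
[5] DMA idle ∥ CU A:t4 (8c) ⇒ 8c, clock 44

end_cycle[1] = 18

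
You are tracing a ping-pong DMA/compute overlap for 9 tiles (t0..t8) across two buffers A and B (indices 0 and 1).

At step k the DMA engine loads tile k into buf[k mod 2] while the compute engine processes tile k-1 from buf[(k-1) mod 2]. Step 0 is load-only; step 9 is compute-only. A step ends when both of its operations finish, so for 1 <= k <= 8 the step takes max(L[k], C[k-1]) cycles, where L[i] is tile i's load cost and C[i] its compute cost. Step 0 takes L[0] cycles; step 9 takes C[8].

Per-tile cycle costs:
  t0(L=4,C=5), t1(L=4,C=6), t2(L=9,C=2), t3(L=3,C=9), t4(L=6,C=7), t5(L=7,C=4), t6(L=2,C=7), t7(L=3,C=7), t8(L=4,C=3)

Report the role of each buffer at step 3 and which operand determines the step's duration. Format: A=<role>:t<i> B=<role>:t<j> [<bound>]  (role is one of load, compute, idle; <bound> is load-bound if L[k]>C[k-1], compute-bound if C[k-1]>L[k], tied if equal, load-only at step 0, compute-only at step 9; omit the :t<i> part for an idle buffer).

step 3: A=compute:t2 B=load:t3 [load-bound]

[0] DMA t0→A (4c) ∥ CU idle ⇒ 4c, clock 4
[1] DMA t1→B (4c) ∥ CU A:t0 (5c) ⇒ 5c, clock 9
[2] DMA t2→A (9c) ∥ CU B:t1 (6c) ⇒ 9c, clock 18
[3] DMA t3→B (3c) ∥ CU A:t2 (2c) ⇒ 3c, clock 21
[4] DMA t4→A (6c) ∥ CU B:t3 (9c) ⇒ 9c, clock 30
[5] DMA t5→B (7c) ∥ CU A:t4 (7c) ⇒ 7c, clock 37
[6] DMA t6→A (2c) ∥ CU B:t5 (4c) ⇒ 4c, clock 41
[7] DMA t7→B (3c) ∥ CU A:t6 (7c) ⇒ 7c, clock 48
[8] DMA t8→A (4c) ∥ CU B:t7 (7c) ⇒ 7c, clock 55
[9] DMA idle ∥ CU A:t8 (3c) ⇒ 3c, clock 58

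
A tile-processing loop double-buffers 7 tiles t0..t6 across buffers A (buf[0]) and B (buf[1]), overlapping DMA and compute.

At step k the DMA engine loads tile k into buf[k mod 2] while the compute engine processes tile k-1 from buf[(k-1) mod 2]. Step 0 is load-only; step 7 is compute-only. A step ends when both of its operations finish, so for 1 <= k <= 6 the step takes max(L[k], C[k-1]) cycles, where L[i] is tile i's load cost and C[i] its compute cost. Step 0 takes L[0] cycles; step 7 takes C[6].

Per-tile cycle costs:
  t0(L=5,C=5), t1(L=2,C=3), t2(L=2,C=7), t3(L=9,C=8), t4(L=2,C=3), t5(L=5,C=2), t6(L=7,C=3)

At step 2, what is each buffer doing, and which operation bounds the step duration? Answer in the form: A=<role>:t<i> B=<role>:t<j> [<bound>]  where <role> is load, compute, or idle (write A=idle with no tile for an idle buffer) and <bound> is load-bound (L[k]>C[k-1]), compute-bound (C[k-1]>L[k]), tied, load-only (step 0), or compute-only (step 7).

k=0 load=t0/5c comp=- wait=5 total=5
k=1 load=t1/2c comp=t0/5c wait=5 total=10
k=2 load=t2/2c comp=t1/3c wait=3 total=13
k=3 load=t3/9c comp=t2/7c wait=9 total=22
k=4 load=t4/2c comp=t3/8c wait=8 total=30
k=5 load=t5/5c comp=t4/3c wait=5 total=35
k=6 load=t6/7c comp=t5/2c wait=7 total=42
k=7 load=- comp=t6/3c wait=3 total=45

step 2: A=load:t2 B=compute:t1 [compute-bound]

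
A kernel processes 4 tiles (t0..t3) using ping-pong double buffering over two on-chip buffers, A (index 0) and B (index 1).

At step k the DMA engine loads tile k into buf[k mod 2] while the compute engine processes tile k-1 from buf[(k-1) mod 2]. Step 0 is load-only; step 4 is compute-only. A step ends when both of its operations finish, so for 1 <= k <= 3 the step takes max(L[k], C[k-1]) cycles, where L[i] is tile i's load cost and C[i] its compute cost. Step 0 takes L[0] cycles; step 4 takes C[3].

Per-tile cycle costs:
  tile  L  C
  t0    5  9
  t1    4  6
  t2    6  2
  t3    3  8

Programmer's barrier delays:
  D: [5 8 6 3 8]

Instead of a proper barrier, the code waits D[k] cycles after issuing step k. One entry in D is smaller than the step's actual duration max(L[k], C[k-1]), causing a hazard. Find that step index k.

hazard at step 1

step 0: need L[0]=5 = 5; D[0]=5 ok
step 1: need max(L[1]=4,C[0]=9) = 9; D[1]=8 SHORT
step 2: need max(L[2]=6,C[1]=6) = 6; D[2]=6 ok
step 3: need max(L[3]=3,C[2]=2) = 3; D[3]=3 ok
step 4: need C[3]=8 = 8; D[4]=8 ok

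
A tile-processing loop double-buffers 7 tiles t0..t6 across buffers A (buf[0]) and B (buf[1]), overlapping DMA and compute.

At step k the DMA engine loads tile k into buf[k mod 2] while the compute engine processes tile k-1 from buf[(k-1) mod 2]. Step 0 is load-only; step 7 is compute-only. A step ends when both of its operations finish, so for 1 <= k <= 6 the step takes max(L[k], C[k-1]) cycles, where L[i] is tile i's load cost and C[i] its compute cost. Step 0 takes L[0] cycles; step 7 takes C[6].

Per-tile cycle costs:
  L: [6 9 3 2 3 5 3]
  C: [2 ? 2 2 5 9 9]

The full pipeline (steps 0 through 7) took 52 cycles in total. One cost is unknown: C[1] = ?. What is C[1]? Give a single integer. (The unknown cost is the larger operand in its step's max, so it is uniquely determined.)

C[1] = 9

step 0 = dur = L[0]=6 = 6
step 1 = dur = max(L[1]=9, C[0]=2) = 9
step 2 = dur = max(L[2]=3, C[1]=?) = C[1]  (unknown; binding)
step 3 = dur = max(L[3]=2, C[2]=2) = 2
step 4 = dur = max(L[4]=3, C[3]=2) = 3
step 5 = dur = max(L[5]=5, C[4]=5) = 5
step 6 = dur = max(L[6]=3, C[5]=9) = 9
step 7 = dur = C[6]=9 = 9
sum of known step durations = 43
dur[2] = total - known = 52 - 43 = 9
C[1] is the binding max in step 2, so C[1] = dur[2] = 9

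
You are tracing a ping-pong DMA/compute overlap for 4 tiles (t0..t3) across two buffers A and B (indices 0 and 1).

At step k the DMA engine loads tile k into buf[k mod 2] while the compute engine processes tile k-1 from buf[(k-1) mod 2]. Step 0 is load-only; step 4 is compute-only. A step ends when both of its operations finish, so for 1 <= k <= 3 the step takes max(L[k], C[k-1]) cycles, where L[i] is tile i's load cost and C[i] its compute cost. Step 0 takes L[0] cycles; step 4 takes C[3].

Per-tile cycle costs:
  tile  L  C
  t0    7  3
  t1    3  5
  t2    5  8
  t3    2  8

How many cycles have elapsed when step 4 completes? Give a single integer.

  0. 7=7c; end=7; A:t0 B:-
  1. max(3,3)=3c; end=10; A:t0 B:t1
  2. max(5,5)=5c; end=15; A:t2 B:t1
  3. max(2,8)=8c; end=23; A:t2 B:t3
  4. 8=8c; end=31; A:t2 B:t3

end_cycle[4] = 31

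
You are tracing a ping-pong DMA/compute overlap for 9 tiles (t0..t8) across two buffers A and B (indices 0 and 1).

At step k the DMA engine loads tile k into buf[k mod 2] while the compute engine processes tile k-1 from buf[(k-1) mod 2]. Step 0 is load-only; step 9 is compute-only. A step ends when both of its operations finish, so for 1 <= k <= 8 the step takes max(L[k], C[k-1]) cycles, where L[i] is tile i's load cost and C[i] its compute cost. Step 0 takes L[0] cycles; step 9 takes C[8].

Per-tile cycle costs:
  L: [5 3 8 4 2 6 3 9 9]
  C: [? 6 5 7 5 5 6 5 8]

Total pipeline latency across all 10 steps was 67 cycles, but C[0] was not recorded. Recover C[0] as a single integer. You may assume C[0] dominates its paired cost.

C[0] = 5

step 0: dur = L[0]=5 = 5
step 1: dur = max(L[1]=3, C[0]=?) = C[0]  (unknown; binding)
step 2: dur = max(L[2]=8, C[1]=6) = 8
step 3: dur = max(L[3]=4, C[2]=5) = 5
step 4: dur = max(L[4]=2, C[3]=7) = 7
step 5: dur = max(L[5]=6, C[4]=5) = 6
step 6: dur = max(L[6]=3, C[5]=5) = 5
step 7: dur = max(L[7]=9, C[6]=6) = 9
step 8: dur = max(L[8]=9, C[7]=5) = 9
step 9: dur = C[8]=8 = 8
sum of known step durations = 62
dur[1] = total - known = 67 - 62 = 5
C[0] is the binding max in step 1, so C[0] = dur[1] = 5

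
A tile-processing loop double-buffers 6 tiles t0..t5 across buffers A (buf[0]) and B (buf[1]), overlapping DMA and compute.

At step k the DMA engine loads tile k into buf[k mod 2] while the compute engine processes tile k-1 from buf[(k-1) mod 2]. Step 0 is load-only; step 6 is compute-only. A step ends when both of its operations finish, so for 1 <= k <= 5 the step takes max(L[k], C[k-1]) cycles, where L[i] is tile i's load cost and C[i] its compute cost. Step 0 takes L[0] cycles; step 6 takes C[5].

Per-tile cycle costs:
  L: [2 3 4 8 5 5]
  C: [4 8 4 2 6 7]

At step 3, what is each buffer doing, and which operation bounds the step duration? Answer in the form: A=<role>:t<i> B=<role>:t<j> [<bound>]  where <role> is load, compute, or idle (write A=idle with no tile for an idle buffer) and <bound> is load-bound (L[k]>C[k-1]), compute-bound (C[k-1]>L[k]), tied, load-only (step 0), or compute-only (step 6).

step 0: L[0]=2 → dur=2, Σ=2 | A=load:t0 B=idle [load-only]
step 1: L[1]=3 C[0]=4 → dur=4, Σ=6 | A=compute:t0 B=load:t1 [compute-bound]
step 2: L[2]=4 C[1]=8 → dur=8, Σ=14 | A=load:t2 B=compute:t1 [compute-bound]
step 3: L[3]=8 C[2]=4 → dur=8, Σ=22 | A=compute:t2 B=load:t3 [load-bound]
step 4: L[4]=5 C[3]=2 → dur=5, Σ=27 | A=load:t4 B=compute:t3 [load-bound]
step 5: L[5]=5 C[4]=6 → dur=6, Σ=33 | A=compute:t4 B=load:t5 [compute-bound]
step 6: C[5]=7 → dur=7, Σ=40 | A=idle B=compute:t5 [compute-only]

step 3: A=compute:t2 B=load:t3 [load-bound]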